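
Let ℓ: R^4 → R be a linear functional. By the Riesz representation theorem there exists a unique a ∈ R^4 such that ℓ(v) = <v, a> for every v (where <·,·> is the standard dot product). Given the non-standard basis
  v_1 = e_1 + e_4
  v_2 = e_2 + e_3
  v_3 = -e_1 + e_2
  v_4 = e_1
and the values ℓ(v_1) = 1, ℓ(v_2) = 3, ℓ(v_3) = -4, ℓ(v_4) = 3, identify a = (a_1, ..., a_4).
a = (3, -1, 4, -2)

Write a = (a_1, ..., a_4) in the standard basis. For each basis vector v_i, ℓ(v_i) = <v_i, a> is a linear equation in the a_j's. Collect the n equations into a matrix system V a = ℓ, where row i of V is v_i (expressed in the standard basis). Since V is invertible (lower-triangular with 1s on the diagonal, up to permutation), solve by back-substitution:
  V =
[[1, 0, 0, 1],
 [0, 1, 1, 0],
 [-1, 1, 0, 0],
 [1, 0, 0, 0]]
  V a = (1, 3, -4, 3)
Solving gives a = (3, -1, 4, -2).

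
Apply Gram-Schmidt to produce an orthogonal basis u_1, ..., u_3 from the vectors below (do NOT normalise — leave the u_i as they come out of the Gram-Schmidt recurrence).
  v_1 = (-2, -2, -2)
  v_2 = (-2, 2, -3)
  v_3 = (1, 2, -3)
Orthogonal basis:
  u_1 = (-2, -2, -2)
  u_2 = (-1, 3, -2)
  u_3 = (25/14, -5/14, -10/7)

Apply the Gram-Schmidt recurrence
  u_1 = v_1
  u_i = v_i − Σ_{j<i} ((v_i · u_j) / (u_j · u_j)) · u_j.

Step by step this gives:
  u_1 = (-2, -2, -2)
  u_2 = (-1, 3, -2)
  u_3 = (25/14, -5/14, -10/7)

Orthogonality check:
  u_2 · u_1 = 0 (should be 0)
  u_3 · u_1 = 0 (should be 0)
  u_3 · u_2 = 0 (should be 0)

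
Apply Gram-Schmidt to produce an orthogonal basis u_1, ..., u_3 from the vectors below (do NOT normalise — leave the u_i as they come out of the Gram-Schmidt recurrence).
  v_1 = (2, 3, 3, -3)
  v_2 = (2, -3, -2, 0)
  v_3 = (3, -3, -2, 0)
Orthogonal basis:
  u_1 = (2, 3, 3, -3)
  u_2 = (84/31, -60/31, -29/31, -33/31)
  u_3 = (9/29, 6/29, 0, 12/29)

Apply the Gram-Schmidt recurrence
  u_1 = v_1
  u_i = v_i − Σ_{j<i} ((v_i · u_j) / (u_j · u_j)) · u_j.

Step by step this gives:
  u_1 = (2, 3, 3, -3)
  u_2 = (84/31, -60/31, -29/31, -33/31)
  u_3 = (9/29, 6/29, 0, 12/29)

Orthogonality check:
  u_2 · u_1 = 0 (should be 0)
  u_3 · u_1 = 0 (should be 0)
  u_3 · u_2 = 0 (should be 0)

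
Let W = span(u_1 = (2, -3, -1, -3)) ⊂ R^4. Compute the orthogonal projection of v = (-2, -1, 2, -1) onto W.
proj_W(v) = (0, 0, 0, 0)

Set up U = [u_1 | ... | u_1] ∈ R^(4×1). The projector onto W = col(U) is P = U (U^T U)^(-1) U^T.
Compute U^T U =
  [23],
and U^T v = (0).
Solve U^T U · c = U^T v for the coefficients: c = (0). The projection is proj_W(v) = U c.
Check: (v - proj_W(v)) · u_1 = 0  (should be 0).
Result: proj_W(v) = (0, 0, 0, 0).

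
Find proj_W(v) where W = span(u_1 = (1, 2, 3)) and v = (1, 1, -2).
proj_W(v) = (-3/14, -3/7, -9/14)

Set up U = [u_1 | ... | u_1] ∈ R^(3×1). The projector onto W = col(U) is P = U (U^T U)^(-1) U^T.
Compute U^T U =
  [14],
and U^T v = (-3).
Solve U^T U · c = U^T v for the coefficients: c = (-3/14). The projection is proj_W(v) = U c.
Check: (v - proj_W(v)) · u_1 = 0  (should be 0).
Result: proj_W(v) = (-3/14, -3/7, -9/14).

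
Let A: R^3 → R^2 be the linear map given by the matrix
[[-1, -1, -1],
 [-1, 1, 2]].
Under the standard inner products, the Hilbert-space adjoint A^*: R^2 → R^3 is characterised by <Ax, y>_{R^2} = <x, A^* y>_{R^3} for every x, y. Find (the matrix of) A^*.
A^* = A^T =
[[-1, -1],
 [-1, 1],
 [-1, 2]]

For real matrices with standard dot products, the defining identity <Ax, y> = <x, A^* y> gives (Ax)^T y = x^T (A^*) y, i.e. x^T A^T y = x^T (A^*) y. Since this holds for all x, y, we must have A^* = A^T. Therefore
A^* =
[[-1, -1],
 [-1, 1],
 [-1, 2]].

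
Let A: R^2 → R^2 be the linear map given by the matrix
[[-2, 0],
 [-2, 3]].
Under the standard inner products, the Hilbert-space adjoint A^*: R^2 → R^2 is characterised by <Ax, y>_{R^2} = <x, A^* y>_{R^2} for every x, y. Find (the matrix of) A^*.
A^* = A^T =
[[-2, -2],
 [0, 3]]

For real matrices with standard dot products, the defining identity <Ax, y> = <x, A^* y> gives (Ax)^T y = x^T (A^*) y, i.e. x^T A^T y = x^T (A^*) y. Since this holds for all x, y, we must have A^* = A^T. Therefore
A^* =
[[-2, -2],
 [0, 3]].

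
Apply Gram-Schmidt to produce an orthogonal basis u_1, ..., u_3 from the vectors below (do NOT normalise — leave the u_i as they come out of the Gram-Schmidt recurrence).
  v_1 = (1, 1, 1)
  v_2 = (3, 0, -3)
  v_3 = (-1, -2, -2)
Orthogonal basis:
  u_1 = (1, 1, 1)
  u_2 = (3, 0, -3)
  u_3 = (1/6, -1/3, 1/6)

Apply the Gram-Schmidt recurrence
  u_1 = v_1
  u_i = v_i − Σ_{j<i} ((v_i · u_j) / (u_j · u_j)) · u_j.

Step by step this gives:
  u_1 = (1, 1, 1)
  u_2 = (3, 0, -3)
  u_3 = (1/6, -1/3, 1/6)

Orthogonality check:
  u_2 · u_1 = 0 (should be 0)
  u_3 · u_1 = 0 (should be 0)
  u_3 · u_2 = 0 (should be 0)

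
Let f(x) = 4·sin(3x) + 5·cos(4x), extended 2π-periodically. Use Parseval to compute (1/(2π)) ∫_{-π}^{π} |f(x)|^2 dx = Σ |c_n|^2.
Σ |c_n|^2 = 41/2

Expand |f|^2 and use orthogonality of {sin(nx), cos(mx)} on [-π, π]:
  ∫_{-π}^{π} sin(nx)^2 dx = π, ∫ cos(mx)^2 dx = π, and cross terms integrate to 0.
So ∫_{-π}^{π} f(x)^2 dx = 4^2 · π + 5^2 · π = (16 + 25)π.
Divide by 2π: (16 + 25)/2 = 41/2.
By Parseval, this equals Σ |c_n|^2.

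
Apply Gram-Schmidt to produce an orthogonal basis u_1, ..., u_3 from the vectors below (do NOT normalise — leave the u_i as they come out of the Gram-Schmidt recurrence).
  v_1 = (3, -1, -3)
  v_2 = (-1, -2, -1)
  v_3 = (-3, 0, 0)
Orthogonal basis:
  u_1 = (3, -1, -3)
  u_2 = (-25/19, -36/19, -13/19)
  u_3 = (-15/22, 9/11, -21/22)

Apply the Gram-Schmidt recurrence
  u_1 = v_1
  u_i = v_i − Σ_{j<i} ((v_i · u_j) / (u_j · u_j)) · u_j.

Step by step this gives:
  u_1 = (3, -1, -3)
  u_2 = (-25/19, -36/19, -13/19)
  u_3 = (-15/22, 9/11, -21/22)

Orthogonality check:
  u_2 · u_1 = 0 (should be 0)
  u_3 · u_1 = 0 (should be 0)
  u_3 · u_2 = 0 (should be 0)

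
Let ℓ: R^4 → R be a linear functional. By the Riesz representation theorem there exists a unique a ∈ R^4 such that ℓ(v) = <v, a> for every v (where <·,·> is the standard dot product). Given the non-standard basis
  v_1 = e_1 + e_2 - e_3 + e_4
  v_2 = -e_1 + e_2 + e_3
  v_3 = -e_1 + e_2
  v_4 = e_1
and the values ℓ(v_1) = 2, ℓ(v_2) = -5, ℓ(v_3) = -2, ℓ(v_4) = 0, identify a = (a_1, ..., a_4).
a = (0, -2, -3, 1)

Write a = (a_1, ..., a_4) in the standard basis. For each basis vector v_i, ℓ(v_i) = <v_i, a> is a linear equation in the a_j's. Collect the n equations into a matrix system V a = ℓ, where row i of V is v_i (expressed in the standard basis). Since V is invertible (lower-triangular with 1s on the diagonal, up to permutation), solve by back-substitution:
  V =
[[1, 1, -1, 1],
 [-1, 1, 1, 0],
 [-1, 1, 0, 0],
 [1, 0, 0, 0]]
  V a = (2, -5, -2, 0)
Solving gives a = (0, -2, -3, 1).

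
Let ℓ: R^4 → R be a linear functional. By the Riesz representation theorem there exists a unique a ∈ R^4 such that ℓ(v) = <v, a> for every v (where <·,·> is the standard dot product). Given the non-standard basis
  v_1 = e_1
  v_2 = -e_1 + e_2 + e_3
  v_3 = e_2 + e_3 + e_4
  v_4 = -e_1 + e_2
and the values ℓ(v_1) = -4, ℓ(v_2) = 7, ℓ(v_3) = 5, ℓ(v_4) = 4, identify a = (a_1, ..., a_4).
a = (-4, 0, 3, 2)

Write a = (a_1, ..., a_4) in the standard basis. For each basis vector v_i, ℓ(v_i) = <v_i, a> is a linear equation in the a_j's. Collect the n equations into a matrix system V a = ℓ, where row i of V is v_i (expressed in the standard basis). Since V is invertible (lower-triangular with 1s on the diagonal, up to permutation), solve by back-substitution:
  V =
[[1, 0, 0, 0],
 [-1, 1, 1, 0],
 [0, 1, 1, 1],
 [-1, 1, 0, 0]]
  V a = (-4, 7, 5, 4)
Solving gives a = (-4, 0, 3, 2).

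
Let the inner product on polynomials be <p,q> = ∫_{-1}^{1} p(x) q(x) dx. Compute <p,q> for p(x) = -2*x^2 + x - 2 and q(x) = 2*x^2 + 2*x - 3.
<p,q> = 196/15

Expand the product: p(x)·q(x) = -4*x^4 - 2*x^3 + 4*x^2 - 7*x + 6.
∫_{-1}^{1} of each monomial x^k gives [2/(k+1) if k even, 0 if k odd]. Integrating term-by-term (or equivalently evaluating the antiderivative F(x) = -4*x^5/5 - x^4/2 + 4*x^3/3 - 7*x^2/2 + 6*x at the endpoints):
  F(1) − F(−1) = 38/15 − (-158/15) = 196/15.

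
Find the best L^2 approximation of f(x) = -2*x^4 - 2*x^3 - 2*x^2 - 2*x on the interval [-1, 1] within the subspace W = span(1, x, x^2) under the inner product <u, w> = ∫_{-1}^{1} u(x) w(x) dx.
g(x) = -26*x^2/7 - 16*x/5 + 6/35

The best approximation g ∈ W is the orthogonal projection of f onto W. Writing g = a_0 + a_1 x + a_2 x^2, the coefficients solve the normal equations G · a = b where
  G_{ij} = <φ_i, φ_j> and b_i = <f, φ_i>, with φ_0 = 1, φ_1 = x, φ_2 = x^2.
G =
  [2, 0, 2/3]
  [0, 2/3, 0]
  [2/3, 0, 2/5],
b = (-32/15, -32/15, -48/35).
Solving gives a_0 = 6/35, a_1 = -16/5, a_2 = -26/7, so
  g(x) = -26*x^2/7 - 16*x/5 + 6/35.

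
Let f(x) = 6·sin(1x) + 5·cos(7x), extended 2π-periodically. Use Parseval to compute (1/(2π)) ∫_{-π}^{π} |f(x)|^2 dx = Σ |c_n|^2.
Σ |c_n|^2 = 61/2

Expand |f|^2 and use orthogonality of {sin(nx), cos(mx)} on [-π, π]:
  ∫_{-π}^{π} sin(nx)^2 dx = π, ∫ cos(mx)^2 dx = π, and cross terms integrate to 0.
So ∫_{-π}^{π} f(x)^2 dx = 6^2 · π + 5^2 · π = (36 + 25)π.
Divide by 2π: (36 + 25)/2 = 61/2.
By Parseval, this equals Σ |c_n|^2.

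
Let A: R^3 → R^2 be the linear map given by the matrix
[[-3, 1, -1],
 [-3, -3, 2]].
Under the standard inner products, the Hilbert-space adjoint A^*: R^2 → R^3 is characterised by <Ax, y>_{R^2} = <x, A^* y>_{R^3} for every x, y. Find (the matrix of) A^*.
A^* = A^T =
[[-3, -3],
 [1, -3],
 [-1, 2]]

For real matrices with standard dot products, the defining identity <Ax, y> = <x, A^* y> gives (Ax)^T y = x^T (A^*) y, i.e. x^T A^T y = x^T (A^*) y. Since this holds for all x, y, we must have A^* = A^T. Therefore
A^* =
[[-3, -3],
 [1, -3],
 [-1, 2]].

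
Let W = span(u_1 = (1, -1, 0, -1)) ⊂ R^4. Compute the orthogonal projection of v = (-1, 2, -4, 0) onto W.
proj_W(v) = (-1, 1, 0, 1)

Set up U = [u_1 | ... | u_1] ∈ R^(4×1). The projector onto W = col(U) is P = U (U^T U)^(-1) U^T.
Compute U^T U =
  [3],
and U^T v = (-3).
Solve U^T U · c = U^T v for the coefficients: c = (-1). The projection is proj_W(v) = U c.
Check: (v - proj_W(v)) · u_1 = 0  (should be 0).
Result: proj_W(v) = (-1, 1, 0, 1).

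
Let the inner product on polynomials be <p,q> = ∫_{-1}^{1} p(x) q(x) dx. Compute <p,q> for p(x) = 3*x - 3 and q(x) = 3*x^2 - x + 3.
<p,q> = -26

Expand the product: p(x)·q(x) = 9*x^3 - 12*x^2 + 12*x - 9.
∫_{-1}^{1} of each monomial x^k gives [2/(k+1) if k even, 0 if k odd]. Integrating term-by-term (or equivalently evaluating the antiderivative F(x) = 9*x^4/4 - 4*x^3 + 6*x^2 - 9*x at the endpoints):
  F(1) − F(−1) = -19/4 − (85/4) = -26.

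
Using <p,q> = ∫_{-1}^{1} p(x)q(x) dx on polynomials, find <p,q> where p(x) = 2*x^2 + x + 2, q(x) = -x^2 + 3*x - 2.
<p,q> = -54/5

Expand the product: p(x)·q(x) = -2*x^4 + 5*x^3 - 3*x^2 + 4*x - 4.
∫_{-1}^{1} of each monomial x^k gives [2/(k+1) if k even, 0 if k odd]. Integrating term-by-term (or equivalently evaluating the antiderivative F(x) = -2*x^5/5 + 5*x^4/4 - x^3 + 2*x^2 - 4*x at the endpoints):
  F(1) − F(−1) = -43/20 − (173/20) = -54/5.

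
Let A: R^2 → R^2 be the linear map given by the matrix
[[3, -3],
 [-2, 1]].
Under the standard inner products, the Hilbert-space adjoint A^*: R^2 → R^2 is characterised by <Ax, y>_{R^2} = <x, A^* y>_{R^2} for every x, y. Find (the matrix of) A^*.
A^* = A^T =
[[3, -2],
 [-3, 1]]

For real matrices with standard dot products, the defining identity <Ax, y> = <x, A^* y> gives (Ax)^T y = x^T (A^*) y, i.e. x^T A^T y = x^T (A^*) y. Since this holds for all x, y, we must have A^* = A^T. Therefore
A^* =
[[3, -2],
 [-3, 1]].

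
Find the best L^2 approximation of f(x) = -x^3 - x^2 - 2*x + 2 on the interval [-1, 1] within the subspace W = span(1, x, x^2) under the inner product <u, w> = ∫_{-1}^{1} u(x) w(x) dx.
g(x) = -x^2 - 13*x/5 + 2

The best approximation g ∈ W is the orthogonal projection of f onto W. Writing g = a_0 + a_1 x + a_2 x^2, the coefficients solve the normal equations G · a = b where
  G_{ij} = <φ_i, φ_j> and b_i = <f, φ_i>, with φ_0 = 1, φ_1 = x, φ_2 = x^2.
G =
  [2, 0, 2/3]
  [0, 2/3, 0]
  [2/3, 0, 2/5],
b = (10/3, -26/15, 14/15).
Solving gives a_0 = 2, a_1 = -13/5, a_2 = -1, so
  g(x) = -x^2 - 13*x/5 + 2.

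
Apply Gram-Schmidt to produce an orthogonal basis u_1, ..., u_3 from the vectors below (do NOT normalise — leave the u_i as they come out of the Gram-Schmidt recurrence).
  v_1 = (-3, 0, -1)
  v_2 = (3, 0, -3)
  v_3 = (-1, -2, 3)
Orthogonal basis:
  u_1 = (-3, 0, -1)
  u_2 = (6/5, 0, -18/5)
  u_3 = (0, -2, 0)

Apply the Gram-Schmidt recurrence
  u_1 = v_1
  u_i = v_i − Σ_{j<i} ((v_i · u_j) / (u_j · u_j)) · u_j.

Step by step this gives:
  u_1 = (-3, 0, -1)
  u_2 = (6/5, 0, -18/5)
  u_3 = (0, -2, 0)

Orthogonality check:
  u_2 · u_1 = 0 (should be 0)
  u_3 · u_1 = 0 (should be 0)
  u_3 · u_2 = 0 (should be 0)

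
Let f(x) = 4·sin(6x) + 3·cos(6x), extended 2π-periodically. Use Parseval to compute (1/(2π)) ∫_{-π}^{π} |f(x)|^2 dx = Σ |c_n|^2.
Σ |c_n|^2 = 25/2

Expand |f|^2 and use orthogonality of {sin(nx), cos(mx)} on [-π, π]:
  ∫_{-π}^{π} sin(nx)^2 dx = π, ∫ cos(mx)^2 dx = π, and cross terms integrate to 0.
So ∫_{-π}^{π} f(x)^2 dx = 4^2 · π + 3^2 · π = (16 + 9)π.
Divide by 2π: (16 + 9)/2 = 25/2.
By Parseval, this equals Σ |c_n|^2.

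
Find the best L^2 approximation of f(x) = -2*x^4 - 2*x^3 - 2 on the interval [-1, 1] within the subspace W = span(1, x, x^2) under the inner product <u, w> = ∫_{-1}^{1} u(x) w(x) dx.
g(x) = -12*x^2/7 - 6*x/5 - 64/35

The best approximation g ∈ W is the orthogonal projection of f onto W. Writing g = a_0 + a_1 x + a_2 x^2, the coefficients solve the normal equations G · a = b where
  G_{ij} = <φ_i, φ_j> and b_i = <f, φ_i>, with φ_0 = 1, φ_1 = x, φ_2 = x^2.
G =
  [2, 0, 2/3]
  [0, 2/3, 0]
  [2/3, 0, 2/5],
b = (-24/5, -4/5, -40/21).
Solving gives a_0 = -64/35, a_1 = -6/5, a_2 = -12/7, so
  g(x) = -12*x^2/7 - 6*x/5 - 64/35.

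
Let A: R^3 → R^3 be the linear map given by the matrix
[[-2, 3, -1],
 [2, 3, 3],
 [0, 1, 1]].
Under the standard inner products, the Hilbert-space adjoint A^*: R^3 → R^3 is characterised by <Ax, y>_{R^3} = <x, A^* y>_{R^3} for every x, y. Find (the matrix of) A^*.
A^* = A^T =
[[-2, 2, 0],
 [3, 3, 1],
 [-1, 3, 1]]

For real matrices with standard dot products, the defining identity <Ax, y> = <x, A^* y> gives (Ax)^T y = x^T (A^*) y, i.e. x^T A^T y = x^T (A^*) y. Since this holds for all x, y, we must have A^* = A^T. Therefore
A^* =
[[-2, 2, 0],
 [3, 3, 1],
 [-1, 3, 1]].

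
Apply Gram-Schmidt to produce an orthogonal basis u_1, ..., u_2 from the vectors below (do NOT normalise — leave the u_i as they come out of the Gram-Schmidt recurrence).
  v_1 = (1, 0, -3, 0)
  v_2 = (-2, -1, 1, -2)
Orthogonal basis:
  u_1 = (1, 0, -3, 0)
  u_2 = (-3/2, -1, -1/2, -2)

Apply the Gram-Schmidt recurrence
  u_1 = v_1
  u_i = v_i − Σ_{j<i} ((v_i · u_j) / (u_j · u_j)) · u_j.

Step by step this gives:
  u_1 = (1, 0, -3, 0)
  u_2 = (-3/2, -1, -1/2, -2)

Orthogonality check:
  u_2 · u_1 = 0 (should be 0)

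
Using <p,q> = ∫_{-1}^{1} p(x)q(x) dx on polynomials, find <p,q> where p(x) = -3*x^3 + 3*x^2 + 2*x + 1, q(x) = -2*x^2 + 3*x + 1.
<p,q> = 2/3

Expand the product: p(x)·q(x) = 6*x^5 - 15*x^4 + 2*x^3 + 7*x^2 + 5*x + 1.
∫_{-1}^{1} of each monomial x^k gives [2/(k+1) if k even, 0 if k odd]. Integrating term-by-term (or equivalently evaluating the antiderivative F(x) = x^6 - 3*x^5 + x^4/2 + 7*x^3/3 + 5*x^2/2 + x at the endpoints):
  F(1) − F(−1) = 13/3 − (11/3) = 2/3.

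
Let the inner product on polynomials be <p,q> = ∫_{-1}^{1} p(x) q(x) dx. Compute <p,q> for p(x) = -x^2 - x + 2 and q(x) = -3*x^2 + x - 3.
<p,q> = -202/15

Expand the product: p(x)·q(x) = 3*x^4 + 2*x^3 - 4*x^2 + 5*x - 6.
∫_{-1}^{1} of each monomial x^k gives [2/(k+1) if k even, 0 if k odd]. Integrating term-by-term (or equivalently evaluating the antiderivative F(x) = 3*x^5/5 + x^4/2 - 4*x^3/3 + 5*x^2/2 - 6*x at the endpoints):
  F(1) − F(−1) = -56/15 − (146/15) = -202/15.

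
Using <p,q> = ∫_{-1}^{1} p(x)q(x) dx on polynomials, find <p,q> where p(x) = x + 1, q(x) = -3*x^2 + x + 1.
<p,q> = 2/3

Expand the product: p(x)·q(x) = -3*x^3 - 2*x^2 + 2*x + 1.
∫_{-1}^{1} of each monomial x^k gives [2/(k+1) if k even, 0 if k odd]. Integrating term-by-term (or equivalently evaluating the antiderivative F(x) = -3*x^4/4 - 2*x^3/3 + x^2 + x at the endpoints):
  F(1) − F(−1) = 7/12 − (-1/12) = 2/3.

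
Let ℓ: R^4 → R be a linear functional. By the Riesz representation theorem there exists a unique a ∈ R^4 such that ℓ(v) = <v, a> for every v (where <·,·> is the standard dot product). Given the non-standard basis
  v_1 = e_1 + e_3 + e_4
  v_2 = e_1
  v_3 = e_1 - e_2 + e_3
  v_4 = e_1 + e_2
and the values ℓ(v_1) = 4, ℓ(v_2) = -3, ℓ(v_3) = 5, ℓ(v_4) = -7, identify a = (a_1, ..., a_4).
a = (-3, -4, 4, 3)

Write a = (a_1, ..., a_4) in the standard basis. For each basis vector v_i, ℓ(v_i) = <v_i, a> is a linear equation in the a_j's. Collect the n equations into a matrix system V a = ℓ, where row i of V is v_i (expressed in the standard basis). Since V is invertible (lower-triangular with 1s on the diagonal, up to permutation), solve by back-substitution:
  V =
[[1, 0, 1, 1],
 [1, 0, 0, 0],
 [1, -1, 1, 0],
 [1, 1, 0, 0]]
  V a = (4, -3, 5, -7)
Solving gives a = (-3, -4, 4, 3).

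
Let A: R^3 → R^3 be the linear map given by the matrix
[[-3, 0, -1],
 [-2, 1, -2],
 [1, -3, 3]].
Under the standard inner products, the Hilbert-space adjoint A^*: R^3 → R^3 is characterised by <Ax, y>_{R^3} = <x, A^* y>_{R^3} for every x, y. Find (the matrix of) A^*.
A^* = A^T =
[[-3, -2, 1],
 [0, 1, -3],
 [-1, -2, 3]]

For real matrices with standard dot products, the defining identity <Ax, y> = <x, A^* y> gives (Ax)^T y = x^T (A^*) y, i.e. x^T A^T y = x^T (A^*) y. Since this holds for all x, y, we must have A^* = A^T. Therefore
A^* =
[[-3, -2, 1],
 [0, 1, -3],
 [-1, -2, 3]].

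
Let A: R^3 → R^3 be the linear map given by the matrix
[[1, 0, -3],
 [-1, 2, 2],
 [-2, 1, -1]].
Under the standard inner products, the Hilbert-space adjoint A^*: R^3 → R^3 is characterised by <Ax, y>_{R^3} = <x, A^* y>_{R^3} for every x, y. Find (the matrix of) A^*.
A^* = A^T =
[[1, -1, -2],
 [0, 2, 1],
 [-3, 2, -1]]

For real matrices with standard dot products, the defining identity <Ax, y> = <x, A^* y> gives (Ax)^T y = x^T (A^*) y, i.e. x^T A^T y = x^T (A^*) y. Since this holds for all x, y, we must have A^* = A^T. Therefore
A^* =
[[1, -1, -2],
 [0, 2, 1],
 [-3, 2, -1]].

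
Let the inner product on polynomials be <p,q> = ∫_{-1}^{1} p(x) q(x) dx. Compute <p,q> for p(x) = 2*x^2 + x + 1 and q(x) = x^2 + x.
<p,q> = 32/15

Expand the product: p(x)·q(x) = 2*x^4 + 3*x^3 + 2*x^2 + x.
∫_{-1}^{1} of each monomial x^k gives [2/(k+1) if k even, 0 if k odd]. Integrating term-by-term (or equivalently evaluating the antiderivative F(x) = 2*x^5/5 + 3*x^4/4 + 2*x^3/3 + x^2/2 at the endpoints):
  F(1) − F(−1) = 139/60 − (11/60) = 32/15.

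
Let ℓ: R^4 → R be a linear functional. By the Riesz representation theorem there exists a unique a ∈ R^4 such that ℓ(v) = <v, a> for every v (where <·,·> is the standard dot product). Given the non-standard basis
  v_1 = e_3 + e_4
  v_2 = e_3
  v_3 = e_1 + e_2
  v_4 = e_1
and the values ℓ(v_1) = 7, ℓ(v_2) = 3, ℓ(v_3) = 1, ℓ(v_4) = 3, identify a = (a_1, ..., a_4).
a = (3, -2, 3, 4)

Write a = (a_1, ..., a_4) in the standard basis. For each basis vector v_i, ℓ(v_i) = <v_i, a> is a linear equation in the a_j's. Collect the n equations into a matrix system V a = ℓ, where row i of V is v_i (expressed in the standard basis). Since V is invertible (lower-triangular with 1s on the diagonal, up to permutation), solve by back-substitution:
  V =
[[0, 0, 1, 1],
 [0, 0, 1, 0],
 [1, 1, 0, 0],
 [1, 0, 0, 0]]
  V a = (7, 3, 1, 3)
Solving gives a = (3, -2, 3, 4).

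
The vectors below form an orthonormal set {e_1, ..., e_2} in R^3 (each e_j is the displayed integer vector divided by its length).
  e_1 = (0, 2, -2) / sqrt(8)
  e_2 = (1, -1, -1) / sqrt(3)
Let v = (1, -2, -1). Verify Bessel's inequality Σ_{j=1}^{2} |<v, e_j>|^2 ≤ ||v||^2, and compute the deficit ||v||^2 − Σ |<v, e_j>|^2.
Σ |<v, e_j>|^2 = 35/6; ||v||^2 = 6; deficit = 1/6

Write each e_j = u_j / sqrt(<u_j, u_j>) where u_j is the displayed integer vector. Then <v, e_j> = <v, u_j> / sqrt(<u_j, u_j>), so |<v, e_j>|^2 = <v, u_j>^2 / <u_j, u_j>.
Coefficients: <v, e_1> = -2/sqrt(8), <v, e_2> = 4/sqrt(3).
Square and sum: Σ |<v, e_j>|^2 = 35/6.
Compute ||v||^2 = v·v = 6.
Deficit = 6 − 35/6 = 1/6 ≥ 0, confirming Bessel's inequality. (The deficit equals ||v − Σ <v,e_j> e_j||^2, the squared distance from v to span{e_j}.)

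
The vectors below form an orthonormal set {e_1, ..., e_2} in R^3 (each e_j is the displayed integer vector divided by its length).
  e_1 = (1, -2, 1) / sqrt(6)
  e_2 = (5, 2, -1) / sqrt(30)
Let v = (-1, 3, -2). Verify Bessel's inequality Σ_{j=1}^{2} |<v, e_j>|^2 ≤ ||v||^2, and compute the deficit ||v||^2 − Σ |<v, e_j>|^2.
Σ |<v, e_j>|^2 = 69/5; ||v||^2 = 14; deficit = 1/5

Write each e_j = u_j / sqrt(<u_j, u_j>) where u_j is the displayed integer vector. Then <v, e_j> = <v, u_j> / sqrt(<u_j, u_j>), so |<v, e_j>|^2 = <v, u_j>^2 / <u_j, u_j>.
Coefficients: <v, e_1> = -9/sqrt(6), <v, e_2> = 3/sqrt(30).
Square and sum: Σ |<v, e_j>|^2 = 69/5.
Compute ||v||^2 = v·v = 14.
Deficit = 14 − 69/5 = 1/5 ≥ 0, confirming Bessel's inequality. (The deficit equals ||v − Σ <v,e_j> e_j||^2, the squared distance from v to span{e_j}.)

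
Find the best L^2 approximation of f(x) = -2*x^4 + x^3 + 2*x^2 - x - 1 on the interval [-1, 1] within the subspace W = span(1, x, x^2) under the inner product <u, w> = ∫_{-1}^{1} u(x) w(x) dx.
g(x) = 2*x^2/7 - 2*x/5 - 29/35

The best approximation g ∈ W is the orthogonal projection of f onto W. Writing g = a_0 + a_1 x + a_2 x^2, the coefficients solve the normal equations G · a = b where
  G_{ij} = <φ_i, φ_j> and b_i = <f, φ_i>, with φ_0 = 1, φ_1 = x, φ_2 = x^2.
G =
  [2, 0, 2/3]
  [0, 2/3, 0]
  [2/3, 0, 2/5],
b = (-22/15, -4/15, -46/105).
Solving gives a_0 = -29/35, a_1 = -2/5, a_2 = 2/7, so
  g(x) = 2*x^2/7 - 2*x/5 - 29/35.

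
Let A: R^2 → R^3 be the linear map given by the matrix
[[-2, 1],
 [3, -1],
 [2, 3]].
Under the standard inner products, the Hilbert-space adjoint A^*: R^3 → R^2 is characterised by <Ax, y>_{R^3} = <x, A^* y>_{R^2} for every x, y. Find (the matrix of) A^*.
A^* = A^T =
[[-2, 3, 2],
 [1, -1, 3]]

For real matrices with standard dot products, the defining identity <Ax, y> = <x, A^* y> gives (Ax)^T y = x^T (A^*) y, i.e. x^T A^T y = x^T (A^*) y. Since this holds for all x, y, we must have A^* = A^T. Therefore
A^* =
[[-2, 3, 2],
 [1, -1, 3]].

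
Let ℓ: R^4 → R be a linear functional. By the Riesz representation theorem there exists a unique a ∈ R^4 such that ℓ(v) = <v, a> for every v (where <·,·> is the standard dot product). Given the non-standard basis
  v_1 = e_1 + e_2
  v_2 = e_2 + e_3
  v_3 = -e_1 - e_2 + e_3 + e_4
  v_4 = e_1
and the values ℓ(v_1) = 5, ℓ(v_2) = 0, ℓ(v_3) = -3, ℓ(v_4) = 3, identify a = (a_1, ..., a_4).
a = (3, 2, -2, 4)

Write a = (a_1, ..., a_4) in the standard basis. For each basis vector v_i, ℓ(v_i) = <v_i, a> is a linear equation in the a_j's. Collect the n equations into a matrix system V a = ℓ, where row i of V is v_i (expressed in the standard basis). Since V is invertible (lower-triangular with 1s on the diagonal, up to permutation), solve by back-substitution:
  V =
[[1, 1, 0, 0],
 [0, 1, 1, 0],
 [-1, -1, 1, 1],
 [1, 0, 0, 0]]
  V a = (5, 0, -3, 3)
Solving gives a = (3, 2, -2, 4).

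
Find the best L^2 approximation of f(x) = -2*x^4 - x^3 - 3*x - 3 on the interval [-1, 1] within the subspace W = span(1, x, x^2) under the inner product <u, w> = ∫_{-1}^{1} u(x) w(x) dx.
g(x) = -12*x^2/7 - 18*x/5 - 99/35

The best approximation g ∈ W is the orthogonal projection of f onto W. Writing g = a_0 + a_1 x + a_2 x^2, the coefficients solve the normal equations G · a = b where
  G_{ij} = <φ_i, φ_j> and b_i = <f, φ_i>, with φ_0 = 1, φ_1 = x, φ_2 = x^2.
G =
  [2, 0, 2/3]
  [0, 2/3, 0]
  [2/3, 0, 2/5],
b = (-34/5, -12/5, -18/7).
Solving gives a_0 = -99/35, a_1 = -18/5, a_2 = -12/7, so
  g(x) = -12*x^2/7 - 18*x/5 - 99/35.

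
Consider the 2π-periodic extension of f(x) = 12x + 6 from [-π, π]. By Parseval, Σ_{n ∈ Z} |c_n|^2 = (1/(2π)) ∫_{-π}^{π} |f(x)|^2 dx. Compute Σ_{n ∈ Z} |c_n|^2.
Σ |c_n|^2 = 48π^2 + 36

Expand and integrate term by term over [-π, π]:
  ∫ (12x)^2 dx = 144·(2π^3/3); ∫ 2·12·(6)·x dx = 0 (odd integrand); ∫ 6^2 dx = 36·2π.
So (1/(2π)) ∫_{-π}^{π} (12x + 6)^2 dx = 144π^2/3 + 36 = 48π^2 + 36.
Parseval ⇒ Σ |c_n|^2 = 48π^2 + 36.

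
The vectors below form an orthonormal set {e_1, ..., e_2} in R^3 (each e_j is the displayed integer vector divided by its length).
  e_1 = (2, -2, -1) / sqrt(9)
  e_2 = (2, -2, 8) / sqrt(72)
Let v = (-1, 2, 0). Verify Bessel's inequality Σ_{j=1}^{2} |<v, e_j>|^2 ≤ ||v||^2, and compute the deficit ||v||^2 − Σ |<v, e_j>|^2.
Σ |<v, e_j>|^2 = 9/2; ||v||^2 = 5; deficit = 1/2

Write each e_j = u_j / sqrt(<u_j, u_j>) where u_j is the displayed integer vector. Then <v, e_j> = <v, u_j> / sqrt(<u_j, u_j>), so |<v, e_j>|^2 = <v, u_j>^2 / <u_j, u_j>.
Coefficients: <v, e_1> = -6/sqrt(9), <v, e_2> = -6/sqrt(72).
Square and sum: Σ |<v, e_j>|^2 = 9/2.
Compute ||v||^2 = v·v = 5.
Deficit = 5 − 9/2 = 1/2 ≥ 0, confirming Bessel's inequality. (The deficit equals ||v − Σ <v,e_j> e_j||^2, the squared distance from v to span{e_j}.)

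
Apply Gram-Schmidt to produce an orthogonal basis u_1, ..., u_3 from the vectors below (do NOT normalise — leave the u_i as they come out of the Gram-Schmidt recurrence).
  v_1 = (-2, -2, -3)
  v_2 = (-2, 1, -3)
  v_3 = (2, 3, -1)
Orthogonal basis:
  u_1 = (-2, -2, -3)
  u_2 = (-12/17, 39/17, -18/17)
  u_3 = (24/13, 0, -16/13)

Apply the Gram-Schmidt recurrence
  u_1 = v_1
  u_i = v_i − Σ_{j<i} ((v_i · u_j) / (u_j · u_j)) · u_j.

Step by step this gives:
  u_1 = (-2, -2, -3)
  u_2 = (-12/17, 39/17, -18/17)
  u_3 = (24/13, 0, -16/13)

Orthogonality check:
  u_2 · u_1 = 0 (should be 0)
  u_3 · u_1 = 0 (should be 0)
  u_3 · u_2 = 0 (should be 0)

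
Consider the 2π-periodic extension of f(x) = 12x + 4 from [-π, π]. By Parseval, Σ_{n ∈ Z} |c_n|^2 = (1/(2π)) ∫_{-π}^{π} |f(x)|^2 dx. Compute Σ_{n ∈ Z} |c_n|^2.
Σ |c_n|^2 = 48π^2 + 16

Expand and integrate term by term over [-π, π]:
  ∫ (12x)^2 dx = 144·(2π^3/3); ∫ 2·12·(4)·x dx = 0 (odd integrand); ∫ 4^2 dx = 16·2π.
So (1/(2π)) ∫_{-π}^{π} (12x + 4)^2 dx = 144π^2/3 + 16 = 48π^2 + 16.
Parseval ⇒ Σ |c_n|^2 = 48π^2 + 16.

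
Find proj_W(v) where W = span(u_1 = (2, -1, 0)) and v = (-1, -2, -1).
proj_W(v) = (0, 0, 0)

Set up U = [u_1 | ... | u_1] ∈ R^(3×1). The projector onto W = col(U) is P = U (U^T U)^(-1) U^T.
Compute U^T U =
  [5],
and U^T v = (0).
Solve U^T U · c = U^T v for the coefficients: c = (0). The projection is proj_W(v) = U c.
Check: (v - proj_W(v)) · u_1 = 0  (should be 0).
Result: proj_W(v) = (0, 0, 0).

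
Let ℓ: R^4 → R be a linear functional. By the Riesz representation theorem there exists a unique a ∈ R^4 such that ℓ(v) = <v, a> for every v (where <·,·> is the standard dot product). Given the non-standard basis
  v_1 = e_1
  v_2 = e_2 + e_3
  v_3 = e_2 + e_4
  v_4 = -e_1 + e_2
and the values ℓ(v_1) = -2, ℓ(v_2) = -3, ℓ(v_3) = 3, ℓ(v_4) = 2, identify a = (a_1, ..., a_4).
a = (-2, 0, -3, 3)

Write a = (a_1, ..., a_4) in the standard basis. For each basis vector v_i, ℓ(v_i) = <v_i, a> is a linear equation in the a_j's. Collect the n equations into a matrix system V a = ℓ, where row i of V is v_i (expressed in the standard basis). Since V is invertible (lower-triangular with 1s on the diagonal, up to permutation), solve by back-substitution:
  V =
[[1, 0, 0, 0],
 [0, 1, 1, 0],
 [0, 1, 0, 1],
 [-1, 1, 0, 0]]
  V a = (-2, -3, 3, 2)
Solving gives a = (-2, 0, -3, 3).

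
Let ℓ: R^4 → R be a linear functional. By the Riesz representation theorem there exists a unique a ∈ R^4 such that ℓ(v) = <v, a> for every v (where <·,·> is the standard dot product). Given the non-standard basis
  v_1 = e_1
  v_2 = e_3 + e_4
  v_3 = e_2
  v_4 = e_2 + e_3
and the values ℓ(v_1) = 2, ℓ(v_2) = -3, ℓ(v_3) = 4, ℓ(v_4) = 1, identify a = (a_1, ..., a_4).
a = (2, 4, -3, 0)

Write a = (a_1, ..., a_4) in the standard basis. For each basis vector v_i, ℓ(v_i) = <v_i, a> is a linear equation in the a_j's. Collect the n equations into a matrix system V a = ℓ, where row i of V is v_i (expressed in the standard basis). Since V is invertible (lower-triangular with 1s on the diagonal, up to permutation), solve by back-substitution:
  V =
[[1, 0, 0, 0],
 [0, 0, 1, 1],
 [0, 1, 0, 0],
 [0, 1, 1, 0]]
  V a = (2, -3, 4, 1)
Solving gives a = (2, 4, -3, 0).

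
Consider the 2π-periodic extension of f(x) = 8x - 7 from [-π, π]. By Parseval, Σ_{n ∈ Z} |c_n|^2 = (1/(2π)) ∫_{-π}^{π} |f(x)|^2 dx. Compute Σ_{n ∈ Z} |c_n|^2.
Σ |c_n|^2 = 64π^2/3 + 49

Expand and integrate term by term over [-π, π]:
  ∫ (8x)^2 dx = 64·(2π^3/3); ∫ 2·8·(-7)·x dx = 0 (odd integrand); ∫ (-7)^2 dx = 49·2π.
So (1/(2π)) ∫_{-π}^{π} (8x - 7)^2 dx = 64π^2/3 + 49 = 64π^2/3 + 49.
Parseval ⇒ Σ |c_n|^2 = 64π^2/3 + 49.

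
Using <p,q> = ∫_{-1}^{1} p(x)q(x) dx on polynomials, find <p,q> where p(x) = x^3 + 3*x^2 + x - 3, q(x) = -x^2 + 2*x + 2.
<p,q> = -76/15

Expand the product: p(x)·q(x) = -x^5 - x^4 + 7*x^3 + 11*x^2 - 4*x - 6.
∫_{-1}^{1} of each monomial x^k gives [2/(k+1) if k even, 0 if k odd]. Integrating term-by-term (or equivalently evaluating the antiderivative F(x) = -x^6/6 - x^5/5 + 7*x^4/4 + 11*x^3/3 - 2*x^2 - 6*x at the endpoints):
  F(1) − F(−1) = -59/20 − (127/60) = -76/15.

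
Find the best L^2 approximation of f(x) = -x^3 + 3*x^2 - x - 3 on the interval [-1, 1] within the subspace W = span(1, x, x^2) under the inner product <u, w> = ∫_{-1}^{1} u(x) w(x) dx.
g(x) = 3*x^2 - 8*x/5 - 3

The best approximation g ∈ W is the orthogonal projection of f onto W. Writing g = a_0 + a_1 x + a_2 x^2, the coefficients solve the normal equations G · a = b where
  G_{ij} = <φ_i, φ_j> and b_i = <f, φ_i>, with φ_0 = 1, φ_1 = x, φ_2 = x^2.
G =
  [2, 0, 2/3]
  [0, 2/3, 0]
  [2/3, 0, 2/5],
b = (-4, -16/15, -4/5).
Solving gives a_0 = -3, a_1 = -8/5, a_2 = 3, so
  g(x) = 3*x^2 - 8*x/5 - 3.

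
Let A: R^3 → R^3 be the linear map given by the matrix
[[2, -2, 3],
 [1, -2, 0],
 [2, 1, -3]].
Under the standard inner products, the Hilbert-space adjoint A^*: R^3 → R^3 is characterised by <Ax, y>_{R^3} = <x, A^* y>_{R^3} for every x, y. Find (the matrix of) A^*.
A^* = A^T =
[[2, 1, 2],
 [-2, -2, 1],
 [3, 0, -3]]

For real matrices with standard dot products, the defining identity <Ax, y> = <x, A^* y> gives (Ax)^T y = x^T (A^*) y, i.e. x^T A^T y = x^T (A^*) y. Since this holds for all x, y, we must have A^* = A^T. Therefore
A^* =
[[2, 1, 2],
 [-2, -2, 1],
 [3, 0, -3]].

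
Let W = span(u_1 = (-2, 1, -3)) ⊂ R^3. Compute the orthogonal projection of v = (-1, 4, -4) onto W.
proj_W(v) = (-18/7, 9/7, -27/7)

Set up U = [u_1 | ... | u_1] ∈ R^(3×1). The projector onto W = col(U) is P = U (U^T U)^(-1) U^T.
Compute U^T U =
  [14],
and U^T v = (18).
Solve U^T U · c = U^T v for the coefficients: c = (9/7). The projection is proj_W(v) = U c.
Check: (v - proj_W(v)) · u_1 = 0  (should be 0).
Result: proj_W(v) = (-18/7, 9/7, -27/7).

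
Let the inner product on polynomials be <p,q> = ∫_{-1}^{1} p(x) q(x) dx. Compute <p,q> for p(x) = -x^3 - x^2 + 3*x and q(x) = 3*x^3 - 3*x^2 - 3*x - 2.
<p,q> = 10/21

Expand the product: p(x)·q(x) = -3*x^6 + 15*x^4 - 4*x^3 - 7*x^2 - 6*x.
∫_{-1}^{1} of each monomial x^k gives [2/(k+1) if k even, 0 if k odd]. Integrating term-by-term (or equivalently evaluating the antiderivative F(x) = -3*x^7/7 + 3*x^5 - x^4 - 7*x^3/3 - 3*x^2 at the endpoints):
  F(1) − F(−1) = -79/21 − (-89/21) = 10/21.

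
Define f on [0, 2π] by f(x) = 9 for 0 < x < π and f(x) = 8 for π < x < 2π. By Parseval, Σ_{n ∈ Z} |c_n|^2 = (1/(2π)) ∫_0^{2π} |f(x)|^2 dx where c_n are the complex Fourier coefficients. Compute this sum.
Σ |c_n|^2 = 145/2

Parseval equates the L^2 energy of f (normalised by 1/(2π)) with the ℓ^2 sum of its Fourier coefficients: (1/(2π)) ∫_0^{2π} |f|^2 = Σ |c_n|^2.
Compute the left side: (1/(2π)) [∫_0^π 9^2 dx + ∫_π^{2π} 8^2 dx] = (1/(2π)) · (81π + 64π) = (81 + 64)/2 = 145/2.
So Σ_{n ∈ Z} |c_n|^2 = 145/2.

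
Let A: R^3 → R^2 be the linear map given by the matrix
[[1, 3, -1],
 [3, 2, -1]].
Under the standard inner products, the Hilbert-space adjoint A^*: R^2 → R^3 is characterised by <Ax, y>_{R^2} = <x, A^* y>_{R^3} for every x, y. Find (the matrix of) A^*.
A^* = A^T =
[[1, 3],
 [3, 2],
 [-1, -1]]

For real matrices with standard dot products, the defining identity <Ax, y> = <x, A^* y> gives (Ax)^T y = x^T (A^*) y, i.e. x^T A^T y = x^T (A^*) y. Since this holds for all x, y, we must have A^* = A^T. Therefore
A^* =
[[1, 3],
 [3, 2],
 [-1, -1]].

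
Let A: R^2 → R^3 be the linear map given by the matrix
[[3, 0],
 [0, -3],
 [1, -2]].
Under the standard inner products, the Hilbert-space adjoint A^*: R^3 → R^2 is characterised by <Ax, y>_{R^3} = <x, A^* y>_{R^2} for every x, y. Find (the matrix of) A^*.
A^* = A^T =
[[3, 0, 1],
 [0, -3, -2]]

For real matrices with standard dot products, the defining identity <Ax, y> = <x, A^* y> gives (Ax)^T y = x^T (A^*) y, i.e. x^T A^T y = x^T (A^*) y. Since this holds for all x, y, we must have A^* = A^T. Therefore
A^* =
[[3, 0, 1],
 [0, -3, -2]].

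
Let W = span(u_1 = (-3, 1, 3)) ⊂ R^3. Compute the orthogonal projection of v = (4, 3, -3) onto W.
proj_W(v) = (54/19, -18/19, -54/19)

Set up U = [u_1 | ... | u_1] ∈ R^(3×1). The projector onto W = col(U) is P = U (U^T U)^(-1) U^T.
Compute U^T U =
  [19],
and U^T v = (-18).
Solve U^T U · c = U^T v for the coefficients: c = (-18/19). The projection is proj_W(v) = U c.
Check: (v - proj_W(v)) · u_1 = 0  (should be 0).
Result: proj_W(v) = (54/19, -18/19, -54/19).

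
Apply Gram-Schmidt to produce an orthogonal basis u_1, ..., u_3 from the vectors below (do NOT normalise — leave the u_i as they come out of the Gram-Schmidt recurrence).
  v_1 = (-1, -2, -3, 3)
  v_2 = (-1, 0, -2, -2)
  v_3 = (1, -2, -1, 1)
Orthogonal basis:
  u_1 = (-1, -2, -3, 3)
  u_2 = (-22/23, 2/23, -43/23, -49/23)
  u_3 = (128/103, -124/103, -12/103, -52/103)

Apply the Gram-Schmidt recurrence
  u_1 = v_1
  u_i = v_i − Σ_{j<i} ((v_i · u_j) / (u_j · u_j)) · u_j.

Step by step this gives:
  u_1 = (-1, -2, -3, 3)
  u_2 = (-22/23, 2/23, -43/23, -49/23)
  u_3 = (128/103, -124/103, -12/103, -52/103)

Orthogonality check:
  u_2 · u_1 = 0 (should be 0)
  u_3 · u_1 = 0 (should be 0)
  u_3 · u_2 = 0 (should be 0)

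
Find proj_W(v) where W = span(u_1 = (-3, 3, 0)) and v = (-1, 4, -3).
proj_W(v) = (-5/2, 5/2, 0)

Set up U = [u_1 | ... | u_1] ∈ R^(3×1). The projector onto W = col(U) is P = U (U^T U)^(-1) U^T.
Compute U^T U =
  [18],
and U^T v = (15).
Solve U^T U · c = U^T v for the coefficients: c = (5/6). The projection is proj_W(v) = U c.
Check: (v - proj_W(v)) · u_1 = 0  (should be 0).
Result: proj_W(v) = (-5/2, 5/2, 0).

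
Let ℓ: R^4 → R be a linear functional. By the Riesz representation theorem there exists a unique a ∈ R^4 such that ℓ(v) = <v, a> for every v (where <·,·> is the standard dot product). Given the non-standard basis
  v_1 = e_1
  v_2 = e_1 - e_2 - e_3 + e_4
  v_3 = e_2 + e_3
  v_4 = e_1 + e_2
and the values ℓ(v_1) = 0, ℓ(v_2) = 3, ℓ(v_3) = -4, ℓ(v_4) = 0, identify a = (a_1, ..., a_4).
a = (0, 0, -4, -1)

Write a = (a_1, ..., a_4) in the standard basis. For each basis vector v_i, ℓ(v_i) = <v_i, a> is a linear equation in the a_j's. Collect the n equations into a matrix system V a = ℓ, where row i of V is v_i (expressed in the standard basis). Since V is invertible (lower-triangular with 1s on the diagonal, up to permutation), solve by back-substitution:
  V =
[[1, 0, 0, 0],
 [1, -1, -1, 1],
 [0, 1, 1, 0],
 [1, 1, 0, 0]]
  V a = (0, 3, -4, 0)
Solving gives a = (0, 0, -4, -1).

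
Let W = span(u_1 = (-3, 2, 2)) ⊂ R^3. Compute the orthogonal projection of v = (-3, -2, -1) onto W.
proj_W(v) = (-9/17, 6/17, 6/17)

Set up U = [u_1 | ... | u_1] ∈ R^(3×1). The projector onto W = col(U) is P = U (U^T U)^(-1) U^T.
Compute U^T U =
  [17],
and U^T v = (3).
Solve U^T U · c = U^T v for the coefficients: c = (3/17). The projection is proj_W(v) = U c.
Check: (v - proj_W(v)) · u_1 = 0  (should be 0).
Result: proj_W(v) = (-9/17, 6/17, 6/17).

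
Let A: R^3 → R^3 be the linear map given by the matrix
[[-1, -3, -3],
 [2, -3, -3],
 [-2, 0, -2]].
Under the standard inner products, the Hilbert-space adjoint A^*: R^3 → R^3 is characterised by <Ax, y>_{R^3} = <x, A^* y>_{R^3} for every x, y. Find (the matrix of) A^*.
A^* = A^T =
[[-1, 2, -2],
 [-3, -3, 0],
 [-3, -3, -2]]

For real matrices with standard dot products, the defining identity <Ax, y> = <x, A^* y> gives (Ax)^T y = x^T (A^*) y, i.e. x^T A^T y = x^T (A^*) y. Since this holds for all x, y, we must have A^* = A^T. Therefore
A^* =
[[-1, 2, -2],
 [-3, -3, 0],
 [-3, -3, -2]].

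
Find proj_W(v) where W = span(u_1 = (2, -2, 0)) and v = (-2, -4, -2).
proj_W(v) = (1, -1, 0)

Set up U = [u_1 | ... | u_1] ∈ R^(3×1). The projector onto W = col(U) is P = U (U^T U)^(-1) U^T.
Compute U^T U =
  [8],
and U^T v = (4).
Solve U^T U · c = U^T v for the coefficients: c = (1/2). The projection is proj_W(v) = U c.
Check: (v - proj_W(v)) · u_1 = 0  (should be 0).
Result: proj_W(v) = (1, -1, 0).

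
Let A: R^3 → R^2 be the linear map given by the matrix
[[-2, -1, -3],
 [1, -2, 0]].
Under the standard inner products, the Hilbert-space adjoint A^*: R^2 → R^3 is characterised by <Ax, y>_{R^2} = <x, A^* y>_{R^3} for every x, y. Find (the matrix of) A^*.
A^* = A^T =
[[-2, 1],
 [-1, -2],
 [-3, 0]]

For real matrices with standard dot products, the defining identity <Ax, y> = <x, A^* y> gives (Ax)^T y = x^T (A^*) y, i.e. x^T A^T y = x^T (A^*) y. Since this holds for all x, y, we must have A^* = A^T. Therefore
A^* =
[[-2, 1],
 [-1, -2],
 [-3, 0]].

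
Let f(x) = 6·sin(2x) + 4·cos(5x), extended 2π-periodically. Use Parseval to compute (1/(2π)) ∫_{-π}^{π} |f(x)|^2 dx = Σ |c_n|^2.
Σ |c_n|^2 = 26

Expand |f|^2 and use orthogonality of {sin(nx), cos(mx)} on [-π, π]:
  ∫_{-π}^{π} sin(nx)^2 dx = π, ∫ cos(mx)^2 dx = π, and cross terms integrate to 0.
So ∫_{-π}^{π} f(x)^2 dx = 6^2 · π + 4^2 · π = (36 + 16)π.
Divide by 2π: (36 + 16)/2 = 26.
By Parseval, this equals Σ |c_n|^2.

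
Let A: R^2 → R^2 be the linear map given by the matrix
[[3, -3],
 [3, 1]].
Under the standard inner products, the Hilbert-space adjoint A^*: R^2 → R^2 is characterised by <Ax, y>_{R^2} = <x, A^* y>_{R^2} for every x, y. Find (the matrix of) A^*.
A^* = A^T =
[[3, 3],
 [-3, 1]]

For real matrices with standard dot products, the defining identity <Ax, y> = <x, A^* y> gives (Ax)^T y = x^T (A^*) y, i.e. x^T A^T y = x^T (A^*) y. Since this holds for all x, y, we must have A^* = A^T. Therefore
A^* =
[[3, 3],
 [-3, 1]].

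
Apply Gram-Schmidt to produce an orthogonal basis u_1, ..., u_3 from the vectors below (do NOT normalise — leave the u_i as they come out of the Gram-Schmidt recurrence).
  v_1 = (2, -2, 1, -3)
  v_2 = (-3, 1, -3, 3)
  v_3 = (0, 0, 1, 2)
Orthogonal basis:
  u_1 = (2, -2, 1, -3)
  u_2 = (-7/9, -11/9, -17/9, -1/3)
  u_3 = (11/52, -57/52, 23/52, 53/52)

Apply the Gram-Schmidt recurrence
  u_1 = v_1
  u_i = v_i − Σ_{j<i} ((v_i · u_j) / (u_j · u_j)) · u_j.

Step by step this gives:
  u_1 = (2, -2, 1, -3)
  u_2 = (-7/9, -11/9, -17/9, -1/3)
  u_3 = (11/52, -57/52, 23/52, 53/52)

Orthogonality check:
  u_2 · u_1 = 0 (should be 0)
  u_3 · u_1 = 0 (should be 0)
  u_3 · u_2 = 0 (should be 0)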